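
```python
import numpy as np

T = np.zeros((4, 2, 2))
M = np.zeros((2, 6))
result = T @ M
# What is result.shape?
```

(4, 2, 6)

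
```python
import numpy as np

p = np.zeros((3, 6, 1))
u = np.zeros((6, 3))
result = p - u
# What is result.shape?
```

(3, 6, 3)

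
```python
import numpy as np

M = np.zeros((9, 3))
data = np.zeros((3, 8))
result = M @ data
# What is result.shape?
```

(9, 8)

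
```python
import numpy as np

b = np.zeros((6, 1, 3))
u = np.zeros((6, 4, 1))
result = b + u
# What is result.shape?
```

(6, 4, 3)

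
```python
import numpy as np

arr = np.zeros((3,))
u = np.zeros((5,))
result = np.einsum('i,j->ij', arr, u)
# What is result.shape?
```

(3, 5)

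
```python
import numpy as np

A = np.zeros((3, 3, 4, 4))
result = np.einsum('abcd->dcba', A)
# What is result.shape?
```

(4, 4, 3, 3)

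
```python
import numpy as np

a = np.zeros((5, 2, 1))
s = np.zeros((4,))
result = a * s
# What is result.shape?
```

(5, 2, 4)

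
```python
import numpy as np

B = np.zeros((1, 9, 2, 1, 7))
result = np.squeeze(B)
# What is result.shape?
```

(9, 2, 7)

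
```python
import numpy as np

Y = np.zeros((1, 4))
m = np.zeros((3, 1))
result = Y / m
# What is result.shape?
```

(3, 4)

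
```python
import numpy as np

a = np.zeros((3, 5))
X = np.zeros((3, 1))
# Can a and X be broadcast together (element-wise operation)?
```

Yes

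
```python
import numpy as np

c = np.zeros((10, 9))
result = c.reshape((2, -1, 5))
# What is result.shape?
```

(2, 9, 5)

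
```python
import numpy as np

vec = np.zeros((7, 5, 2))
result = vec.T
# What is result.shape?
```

(2, 5, 7)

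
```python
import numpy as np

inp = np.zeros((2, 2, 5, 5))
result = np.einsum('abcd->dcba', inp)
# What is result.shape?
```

(5, 5, 2, 2)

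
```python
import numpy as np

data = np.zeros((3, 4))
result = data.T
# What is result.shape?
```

(4, 3)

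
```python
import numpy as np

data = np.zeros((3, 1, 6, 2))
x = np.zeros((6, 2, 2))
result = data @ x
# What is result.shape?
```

(3, 6, 6, 2)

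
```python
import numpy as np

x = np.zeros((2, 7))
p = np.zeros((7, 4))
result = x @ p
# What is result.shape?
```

(2, 4)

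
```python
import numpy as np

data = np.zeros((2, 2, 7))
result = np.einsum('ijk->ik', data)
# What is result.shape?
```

(2, 7)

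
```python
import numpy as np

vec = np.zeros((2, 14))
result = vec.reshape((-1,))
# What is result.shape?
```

(28,)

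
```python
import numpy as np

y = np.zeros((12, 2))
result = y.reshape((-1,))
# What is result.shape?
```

(24,)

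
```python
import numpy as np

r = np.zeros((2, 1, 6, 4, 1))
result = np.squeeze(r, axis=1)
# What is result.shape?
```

(2, 6, 4, 1)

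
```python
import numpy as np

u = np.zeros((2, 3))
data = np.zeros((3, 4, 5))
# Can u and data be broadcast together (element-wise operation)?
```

No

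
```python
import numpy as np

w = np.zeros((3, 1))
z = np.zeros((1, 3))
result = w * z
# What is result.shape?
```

(3, 3)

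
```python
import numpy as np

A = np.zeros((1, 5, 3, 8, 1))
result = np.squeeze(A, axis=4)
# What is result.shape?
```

(1, 5, 3, 8)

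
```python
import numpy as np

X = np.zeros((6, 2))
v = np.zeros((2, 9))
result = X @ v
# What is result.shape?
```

(6, 9)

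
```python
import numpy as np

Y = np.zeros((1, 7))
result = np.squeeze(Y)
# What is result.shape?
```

(7,)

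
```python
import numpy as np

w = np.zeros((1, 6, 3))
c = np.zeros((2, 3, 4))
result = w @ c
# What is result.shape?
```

(2, 6, 4)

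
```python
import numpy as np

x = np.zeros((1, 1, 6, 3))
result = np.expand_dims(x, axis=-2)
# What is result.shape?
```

(1, 1, 6, 1, 3)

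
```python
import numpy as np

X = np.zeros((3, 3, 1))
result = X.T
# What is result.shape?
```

(1, 3, 3)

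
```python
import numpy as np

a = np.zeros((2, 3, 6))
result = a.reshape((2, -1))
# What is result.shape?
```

(2, 18)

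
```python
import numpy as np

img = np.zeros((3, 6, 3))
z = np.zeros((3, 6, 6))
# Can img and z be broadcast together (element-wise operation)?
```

No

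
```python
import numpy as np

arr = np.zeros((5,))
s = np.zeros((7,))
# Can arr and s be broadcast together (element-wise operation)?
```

No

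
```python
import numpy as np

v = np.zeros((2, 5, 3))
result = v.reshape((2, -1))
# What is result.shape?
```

(2, 15)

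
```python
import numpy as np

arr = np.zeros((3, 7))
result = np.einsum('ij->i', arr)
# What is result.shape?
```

(3,)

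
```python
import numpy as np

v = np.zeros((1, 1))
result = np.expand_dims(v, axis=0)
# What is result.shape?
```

(1, 1, 1)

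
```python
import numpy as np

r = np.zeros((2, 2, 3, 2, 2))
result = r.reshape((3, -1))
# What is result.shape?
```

(3, 16)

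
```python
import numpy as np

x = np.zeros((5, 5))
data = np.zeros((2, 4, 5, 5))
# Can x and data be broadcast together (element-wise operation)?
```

Yes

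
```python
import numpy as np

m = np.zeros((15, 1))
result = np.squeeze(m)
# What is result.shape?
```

(15,)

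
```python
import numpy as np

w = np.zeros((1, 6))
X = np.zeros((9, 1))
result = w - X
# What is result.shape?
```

(9, 6)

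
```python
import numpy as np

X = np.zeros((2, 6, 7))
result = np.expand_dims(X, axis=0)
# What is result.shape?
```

(1, 2, 6, 7)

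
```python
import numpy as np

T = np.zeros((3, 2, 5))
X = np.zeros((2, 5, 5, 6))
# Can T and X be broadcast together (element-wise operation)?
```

No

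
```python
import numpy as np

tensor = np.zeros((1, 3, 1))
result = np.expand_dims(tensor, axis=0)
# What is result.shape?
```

(1, 1, 3, 1)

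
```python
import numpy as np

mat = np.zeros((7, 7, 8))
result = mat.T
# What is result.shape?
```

(8, 7, 7)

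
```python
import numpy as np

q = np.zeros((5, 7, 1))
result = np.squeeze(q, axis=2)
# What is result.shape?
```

(5, 7)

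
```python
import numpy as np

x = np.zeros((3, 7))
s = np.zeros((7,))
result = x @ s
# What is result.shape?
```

(3,)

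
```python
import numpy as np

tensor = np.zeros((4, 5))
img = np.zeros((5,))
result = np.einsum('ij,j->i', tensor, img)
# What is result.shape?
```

(4,)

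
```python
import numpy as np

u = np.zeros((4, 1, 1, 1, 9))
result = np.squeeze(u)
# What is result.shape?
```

(4, 9)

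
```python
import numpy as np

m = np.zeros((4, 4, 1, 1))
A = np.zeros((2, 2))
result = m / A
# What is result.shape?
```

(4, 4, 2, 2)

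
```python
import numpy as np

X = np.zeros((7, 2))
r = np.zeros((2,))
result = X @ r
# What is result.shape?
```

(7,)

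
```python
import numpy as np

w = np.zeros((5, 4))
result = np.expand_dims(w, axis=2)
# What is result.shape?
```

(5, 4, 1)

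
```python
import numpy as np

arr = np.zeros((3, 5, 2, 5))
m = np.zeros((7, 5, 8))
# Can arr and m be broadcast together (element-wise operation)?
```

No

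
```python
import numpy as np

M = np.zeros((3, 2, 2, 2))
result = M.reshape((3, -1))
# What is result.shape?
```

(3, 8)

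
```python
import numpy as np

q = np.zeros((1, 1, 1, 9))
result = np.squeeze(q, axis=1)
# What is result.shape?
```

(1, 1, 9)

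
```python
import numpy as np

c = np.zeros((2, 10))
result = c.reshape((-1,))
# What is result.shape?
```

(20,)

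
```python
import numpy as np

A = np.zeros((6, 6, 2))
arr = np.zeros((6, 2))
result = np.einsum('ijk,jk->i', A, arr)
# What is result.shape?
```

(6,)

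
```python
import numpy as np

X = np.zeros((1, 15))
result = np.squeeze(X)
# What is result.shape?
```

(15,)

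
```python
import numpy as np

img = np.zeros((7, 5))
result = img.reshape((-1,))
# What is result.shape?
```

(35,)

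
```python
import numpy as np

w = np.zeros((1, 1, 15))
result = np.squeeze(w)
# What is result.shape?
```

(15,)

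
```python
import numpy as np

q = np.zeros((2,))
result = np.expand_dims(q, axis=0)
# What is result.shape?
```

(1, 2)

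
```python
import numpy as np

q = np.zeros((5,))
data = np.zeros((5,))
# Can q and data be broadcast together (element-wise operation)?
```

Yes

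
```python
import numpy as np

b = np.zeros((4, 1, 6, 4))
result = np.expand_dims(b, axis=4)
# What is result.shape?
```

(4, 1, 6, 4, 1)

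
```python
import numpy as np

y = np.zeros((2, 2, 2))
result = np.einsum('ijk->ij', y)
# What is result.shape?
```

(2, 2)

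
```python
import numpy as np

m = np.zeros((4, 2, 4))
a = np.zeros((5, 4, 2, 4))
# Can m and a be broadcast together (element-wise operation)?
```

Yes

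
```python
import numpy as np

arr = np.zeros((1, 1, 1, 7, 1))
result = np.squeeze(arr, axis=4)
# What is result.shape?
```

(1, 1, 1, 7)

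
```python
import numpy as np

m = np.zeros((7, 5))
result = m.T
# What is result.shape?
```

(5, 7)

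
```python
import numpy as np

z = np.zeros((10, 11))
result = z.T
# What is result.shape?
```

(11, 10)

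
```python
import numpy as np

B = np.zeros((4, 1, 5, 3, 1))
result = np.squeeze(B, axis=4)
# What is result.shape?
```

(4, 1, 5, 3)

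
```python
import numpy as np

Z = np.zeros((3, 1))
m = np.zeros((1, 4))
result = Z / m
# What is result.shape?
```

(3, 4)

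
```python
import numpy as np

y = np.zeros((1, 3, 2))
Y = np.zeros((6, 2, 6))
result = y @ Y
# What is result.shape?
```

(6, 3, 6)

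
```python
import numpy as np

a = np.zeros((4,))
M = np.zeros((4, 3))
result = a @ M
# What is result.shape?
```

(3,)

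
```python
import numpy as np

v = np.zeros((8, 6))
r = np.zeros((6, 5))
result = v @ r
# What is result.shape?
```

(8, 5)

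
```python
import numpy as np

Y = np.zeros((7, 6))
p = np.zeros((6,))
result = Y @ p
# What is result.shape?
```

(7,)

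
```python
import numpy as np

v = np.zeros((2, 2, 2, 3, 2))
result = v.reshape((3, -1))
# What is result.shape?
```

(3, 16)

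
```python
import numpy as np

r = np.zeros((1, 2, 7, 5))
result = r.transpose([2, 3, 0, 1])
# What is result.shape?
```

(7, 5, 1, 2)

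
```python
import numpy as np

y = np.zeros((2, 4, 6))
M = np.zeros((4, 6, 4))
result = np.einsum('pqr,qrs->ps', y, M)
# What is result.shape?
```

(2, 4)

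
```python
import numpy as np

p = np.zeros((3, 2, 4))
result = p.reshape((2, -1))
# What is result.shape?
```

(2, 12)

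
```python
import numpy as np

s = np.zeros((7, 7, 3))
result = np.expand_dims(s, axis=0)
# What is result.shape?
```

(1, 7, 7, 3)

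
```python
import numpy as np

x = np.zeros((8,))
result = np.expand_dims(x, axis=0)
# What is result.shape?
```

(1, 8)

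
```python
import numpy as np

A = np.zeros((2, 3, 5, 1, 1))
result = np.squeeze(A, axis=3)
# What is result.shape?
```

(2, 3, 5, 1)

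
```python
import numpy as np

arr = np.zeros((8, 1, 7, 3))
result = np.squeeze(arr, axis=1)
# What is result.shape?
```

(8, 7, 3)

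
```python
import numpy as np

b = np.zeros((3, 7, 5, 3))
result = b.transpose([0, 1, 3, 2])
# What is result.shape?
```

(3, 7, 3, 5)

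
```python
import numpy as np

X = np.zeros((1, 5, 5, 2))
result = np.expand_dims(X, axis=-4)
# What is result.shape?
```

(1, 1, 5, 5, 2)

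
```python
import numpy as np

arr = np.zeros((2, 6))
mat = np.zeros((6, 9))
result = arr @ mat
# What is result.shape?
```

(2, 9)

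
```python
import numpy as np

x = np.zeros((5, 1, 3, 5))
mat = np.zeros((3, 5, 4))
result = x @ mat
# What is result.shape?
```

(5, 3, 3, 4)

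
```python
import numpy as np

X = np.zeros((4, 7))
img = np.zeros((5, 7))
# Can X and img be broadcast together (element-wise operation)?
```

No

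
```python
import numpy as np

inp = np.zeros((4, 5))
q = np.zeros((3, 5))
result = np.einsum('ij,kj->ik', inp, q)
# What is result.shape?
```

(4, 3)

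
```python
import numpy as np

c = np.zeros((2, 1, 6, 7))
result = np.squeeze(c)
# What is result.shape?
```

(2, 6, 7)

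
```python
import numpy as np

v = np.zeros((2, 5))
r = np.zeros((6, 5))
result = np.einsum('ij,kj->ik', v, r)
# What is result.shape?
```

(2, 6)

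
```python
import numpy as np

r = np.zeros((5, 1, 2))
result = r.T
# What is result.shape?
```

(2, 1, 5)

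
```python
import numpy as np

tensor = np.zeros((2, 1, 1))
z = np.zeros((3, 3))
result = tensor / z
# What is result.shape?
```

(2, 3, 3)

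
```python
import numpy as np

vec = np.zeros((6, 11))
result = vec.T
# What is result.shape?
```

(11, 6)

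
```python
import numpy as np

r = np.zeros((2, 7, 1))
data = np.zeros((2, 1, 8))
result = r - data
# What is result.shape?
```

(2, 7, 8)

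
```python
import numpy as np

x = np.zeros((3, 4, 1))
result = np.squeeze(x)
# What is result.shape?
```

(3, 4)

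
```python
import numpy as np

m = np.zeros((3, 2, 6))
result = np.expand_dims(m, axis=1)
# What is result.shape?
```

(3, 1, 2, 6)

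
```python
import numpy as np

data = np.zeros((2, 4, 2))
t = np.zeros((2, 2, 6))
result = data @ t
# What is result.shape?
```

(2, 4, 6)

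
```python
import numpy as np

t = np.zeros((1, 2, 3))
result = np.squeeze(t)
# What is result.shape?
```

(2, 3)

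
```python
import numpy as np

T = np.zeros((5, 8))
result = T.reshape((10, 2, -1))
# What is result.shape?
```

(10, 2, 2)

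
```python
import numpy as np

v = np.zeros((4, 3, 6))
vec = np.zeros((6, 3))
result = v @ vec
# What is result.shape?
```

(4, 3, 3)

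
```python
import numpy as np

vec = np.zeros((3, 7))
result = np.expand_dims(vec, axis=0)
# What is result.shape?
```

(1, 3, 7)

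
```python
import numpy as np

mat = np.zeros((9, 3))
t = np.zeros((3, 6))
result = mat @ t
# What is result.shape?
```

(9, 6)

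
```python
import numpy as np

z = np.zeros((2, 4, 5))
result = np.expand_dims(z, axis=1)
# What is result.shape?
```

(2, 1, 4, 5)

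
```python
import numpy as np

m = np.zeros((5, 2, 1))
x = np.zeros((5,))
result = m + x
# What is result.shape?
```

(5, 2, 5)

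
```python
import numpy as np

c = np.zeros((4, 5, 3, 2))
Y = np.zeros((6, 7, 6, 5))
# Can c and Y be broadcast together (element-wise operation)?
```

No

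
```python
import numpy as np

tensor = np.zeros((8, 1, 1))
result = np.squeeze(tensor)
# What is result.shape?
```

(8,)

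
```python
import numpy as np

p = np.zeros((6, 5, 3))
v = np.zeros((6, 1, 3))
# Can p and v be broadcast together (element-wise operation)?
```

Yes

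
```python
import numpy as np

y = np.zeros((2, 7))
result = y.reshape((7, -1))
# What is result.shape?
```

(7, 2)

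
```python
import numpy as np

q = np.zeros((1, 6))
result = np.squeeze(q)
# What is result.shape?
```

(6,)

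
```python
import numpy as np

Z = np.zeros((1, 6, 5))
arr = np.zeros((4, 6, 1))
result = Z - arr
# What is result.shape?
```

(4, 6, 5)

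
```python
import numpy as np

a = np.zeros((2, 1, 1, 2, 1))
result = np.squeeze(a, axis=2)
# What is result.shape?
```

(2, 1, 2, 1)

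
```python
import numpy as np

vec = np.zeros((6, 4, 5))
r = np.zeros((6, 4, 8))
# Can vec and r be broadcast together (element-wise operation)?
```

No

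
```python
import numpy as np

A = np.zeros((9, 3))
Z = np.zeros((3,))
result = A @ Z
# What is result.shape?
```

(9,)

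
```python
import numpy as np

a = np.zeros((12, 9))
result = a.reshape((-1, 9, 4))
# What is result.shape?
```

(3, 9, 4)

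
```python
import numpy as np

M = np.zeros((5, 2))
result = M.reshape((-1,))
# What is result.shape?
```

(10,)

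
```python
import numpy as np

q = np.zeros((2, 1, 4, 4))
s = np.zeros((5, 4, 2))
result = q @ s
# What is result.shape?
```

(2, 5, 4, 2)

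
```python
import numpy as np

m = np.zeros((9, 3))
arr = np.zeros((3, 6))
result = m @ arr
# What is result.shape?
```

(9, 6)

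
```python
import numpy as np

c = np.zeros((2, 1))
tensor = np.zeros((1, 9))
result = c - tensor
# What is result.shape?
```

(2, 9)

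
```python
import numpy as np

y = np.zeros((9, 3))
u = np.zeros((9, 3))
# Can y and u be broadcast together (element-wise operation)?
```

Yes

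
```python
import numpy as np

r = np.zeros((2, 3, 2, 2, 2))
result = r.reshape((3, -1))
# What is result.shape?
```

(3, 16)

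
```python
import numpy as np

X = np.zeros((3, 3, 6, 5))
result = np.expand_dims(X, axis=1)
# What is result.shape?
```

(3, 1, 3, 6, 5)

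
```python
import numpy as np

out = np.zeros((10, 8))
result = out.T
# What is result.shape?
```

(8, 10)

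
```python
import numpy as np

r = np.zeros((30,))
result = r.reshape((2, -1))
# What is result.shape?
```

(2, 15)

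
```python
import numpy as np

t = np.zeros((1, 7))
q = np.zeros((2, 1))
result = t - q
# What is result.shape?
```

(2, 7)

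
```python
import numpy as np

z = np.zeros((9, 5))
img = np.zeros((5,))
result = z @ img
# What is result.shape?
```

(9,)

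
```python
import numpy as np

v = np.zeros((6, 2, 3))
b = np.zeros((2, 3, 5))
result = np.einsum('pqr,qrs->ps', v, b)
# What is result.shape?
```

(6, 5)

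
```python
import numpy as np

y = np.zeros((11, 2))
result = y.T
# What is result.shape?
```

(2, 11)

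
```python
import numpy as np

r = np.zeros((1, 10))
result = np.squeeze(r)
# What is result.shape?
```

(10,)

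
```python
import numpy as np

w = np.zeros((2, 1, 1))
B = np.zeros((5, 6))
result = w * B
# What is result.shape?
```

(2, 5, 6)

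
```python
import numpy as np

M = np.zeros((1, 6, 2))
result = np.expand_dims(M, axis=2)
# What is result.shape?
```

(1, 6, 1, 2)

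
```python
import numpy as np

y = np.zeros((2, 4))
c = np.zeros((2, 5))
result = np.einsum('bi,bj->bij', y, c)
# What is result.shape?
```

(2, 4, 5)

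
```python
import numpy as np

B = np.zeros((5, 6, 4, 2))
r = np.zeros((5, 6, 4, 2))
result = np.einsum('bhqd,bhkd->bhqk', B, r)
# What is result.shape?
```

(5, 6, 4, 4)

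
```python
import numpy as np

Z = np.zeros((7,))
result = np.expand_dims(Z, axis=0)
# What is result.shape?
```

(1, 7)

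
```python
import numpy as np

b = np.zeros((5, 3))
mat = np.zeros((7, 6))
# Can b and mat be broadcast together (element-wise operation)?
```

No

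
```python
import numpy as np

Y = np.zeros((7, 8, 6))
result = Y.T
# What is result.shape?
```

(6, 8, 7)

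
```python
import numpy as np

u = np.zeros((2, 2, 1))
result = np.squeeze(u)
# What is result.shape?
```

(2, 2)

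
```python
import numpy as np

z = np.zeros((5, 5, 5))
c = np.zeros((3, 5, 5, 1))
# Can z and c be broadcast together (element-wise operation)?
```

Yes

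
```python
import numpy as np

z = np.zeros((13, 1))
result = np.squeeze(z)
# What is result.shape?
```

(13,)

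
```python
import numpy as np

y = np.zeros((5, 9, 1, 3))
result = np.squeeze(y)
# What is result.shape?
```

(5, 9, 3)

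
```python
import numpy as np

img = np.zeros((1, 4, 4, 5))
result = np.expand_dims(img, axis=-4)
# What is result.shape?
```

(1, 1, 4, 4, 5)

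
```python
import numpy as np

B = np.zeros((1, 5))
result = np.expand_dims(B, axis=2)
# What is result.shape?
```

(1, 5, 1)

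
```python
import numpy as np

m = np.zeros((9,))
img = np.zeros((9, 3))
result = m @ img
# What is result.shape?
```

(3,)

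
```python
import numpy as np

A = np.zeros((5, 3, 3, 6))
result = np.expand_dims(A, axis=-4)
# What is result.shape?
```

(5, 1, 3, 3, 6)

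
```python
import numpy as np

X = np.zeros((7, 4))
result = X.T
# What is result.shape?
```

(4, 7)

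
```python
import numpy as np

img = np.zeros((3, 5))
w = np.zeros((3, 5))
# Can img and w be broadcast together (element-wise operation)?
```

Yes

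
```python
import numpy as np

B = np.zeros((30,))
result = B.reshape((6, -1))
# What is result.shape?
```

(6, 5)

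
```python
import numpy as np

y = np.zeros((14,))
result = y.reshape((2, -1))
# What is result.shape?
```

(2, 7)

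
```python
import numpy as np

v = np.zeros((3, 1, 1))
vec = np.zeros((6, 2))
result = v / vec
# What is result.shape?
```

(3, 6, 2)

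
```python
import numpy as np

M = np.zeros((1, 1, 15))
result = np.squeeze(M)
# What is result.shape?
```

(15,)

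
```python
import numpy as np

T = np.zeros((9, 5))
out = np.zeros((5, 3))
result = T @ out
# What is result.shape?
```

(9, 3)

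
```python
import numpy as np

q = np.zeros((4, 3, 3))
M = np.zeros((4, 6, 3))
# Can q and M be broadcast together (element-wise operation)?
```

No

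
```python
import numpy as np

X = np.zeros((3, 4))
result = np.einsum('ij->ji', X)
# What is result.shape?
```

(4, 3)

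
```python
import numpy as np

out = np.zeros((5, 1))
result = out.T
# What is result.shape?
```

(1, 5)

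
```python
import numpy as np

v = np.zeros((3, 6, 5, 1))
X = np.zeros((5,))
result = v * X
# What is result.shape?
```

(3, 6, 5, 5)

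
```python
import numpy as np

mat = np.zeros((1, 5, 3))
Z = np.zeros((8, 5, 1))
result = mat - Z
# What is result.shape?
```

(8, 5, 3)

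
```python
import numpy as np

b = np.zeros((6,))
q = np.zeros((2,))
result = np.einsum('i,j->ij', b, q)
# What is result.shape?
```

(6, 2)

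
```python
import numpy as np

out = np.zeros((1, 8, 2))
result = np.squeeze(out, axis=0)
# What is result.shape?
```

(8, 2)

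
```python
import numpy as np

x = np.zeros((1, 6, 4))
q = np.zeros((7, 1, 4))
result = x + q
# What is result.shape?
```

(7, 6, 4)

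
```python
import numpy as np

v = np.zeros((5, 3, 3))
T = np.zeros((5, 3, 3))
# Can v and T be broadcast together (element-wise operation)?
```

Yes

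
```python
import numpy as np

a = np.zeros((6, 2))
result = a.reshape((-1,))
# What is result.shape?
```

(12,)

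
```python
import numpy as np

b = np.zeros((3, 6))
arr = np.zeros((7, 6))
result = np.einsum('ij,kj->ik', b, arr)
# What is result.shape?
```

(3, 7)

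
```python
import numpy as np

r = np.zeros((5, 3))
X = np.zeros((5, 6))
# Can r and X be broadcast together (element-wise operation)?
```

No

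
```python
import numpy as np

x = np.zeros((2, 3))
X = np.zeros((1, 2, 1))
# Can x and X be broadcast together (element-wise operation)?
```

Yes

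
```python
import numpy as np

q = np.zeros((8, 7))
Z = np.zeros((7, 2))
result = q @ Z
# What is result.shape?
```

(8, 2)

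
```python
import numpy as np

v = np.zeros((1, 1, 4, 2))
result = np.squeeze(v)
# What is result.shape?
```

(4, 2)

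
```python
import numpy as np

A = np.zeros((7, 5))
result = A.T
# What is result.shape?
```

(5, 7)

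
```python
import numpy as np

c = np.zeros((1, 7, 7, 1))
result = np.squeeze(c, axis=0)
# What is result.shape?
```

(7, 7, 1)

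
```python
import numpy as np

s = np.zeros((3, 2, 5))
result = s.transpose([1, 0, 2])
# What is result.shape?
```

(2, 3, 5)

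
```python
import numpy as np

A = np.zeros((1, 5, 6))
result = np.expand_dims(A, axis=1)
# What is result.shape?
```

(1, 1, 5, 6)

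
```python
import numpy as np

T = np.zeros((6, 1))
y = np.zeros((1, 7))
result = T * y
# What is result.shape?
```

(6, 7)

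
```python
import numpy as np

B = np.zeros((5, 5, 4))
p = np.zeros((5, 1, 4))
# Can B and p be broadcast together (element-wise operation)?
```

Yes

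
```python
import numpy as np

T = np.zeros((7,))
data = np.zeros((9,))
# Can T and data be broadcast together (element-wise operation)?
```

No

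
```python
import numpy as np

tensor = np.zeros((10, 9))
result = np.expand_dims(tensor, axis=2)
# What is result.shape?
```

(10, 9, 1)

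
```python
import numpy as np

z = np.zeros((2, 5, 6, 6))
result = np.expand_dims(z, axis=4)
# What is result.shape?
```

(2, 5, 6, 6, 1)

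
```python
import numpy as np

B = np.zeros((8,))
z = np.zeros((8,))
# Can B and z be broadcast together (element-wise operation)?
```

Yes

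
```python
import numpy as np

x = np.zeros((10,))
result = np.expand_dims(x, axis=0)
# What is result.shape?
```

(1, 10)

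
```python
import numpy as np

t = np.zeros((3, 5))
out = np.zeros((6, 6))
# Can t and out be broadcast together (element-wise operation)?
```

No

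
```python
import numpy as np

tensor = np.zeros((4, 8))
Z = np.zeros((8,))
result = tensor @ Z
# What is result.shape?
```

(4,)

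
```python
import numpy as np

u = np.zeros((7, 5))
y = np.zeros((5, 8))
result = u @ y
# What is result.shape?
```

(7, 8)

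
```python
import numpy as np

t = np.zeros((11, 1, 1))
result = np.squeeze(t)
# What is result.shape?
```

(11,)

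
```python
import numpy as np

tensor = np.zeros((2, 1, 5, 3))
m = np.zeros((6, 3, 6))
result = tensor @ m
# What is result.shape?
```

(2, 6, 5, 6)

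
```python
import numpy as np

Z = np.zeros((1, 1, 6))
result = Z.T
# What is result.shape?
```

(6, 1, 1)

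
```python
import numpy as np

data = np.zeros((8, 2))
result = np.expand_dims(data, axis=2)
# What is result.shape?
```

(8, 2, 1)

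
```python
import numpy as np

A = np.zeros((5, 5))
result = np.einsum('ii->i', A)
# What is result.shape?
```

(5,)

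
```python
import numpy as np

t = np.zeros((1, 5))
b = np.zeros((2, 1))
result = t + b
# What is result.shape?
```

(2, 5)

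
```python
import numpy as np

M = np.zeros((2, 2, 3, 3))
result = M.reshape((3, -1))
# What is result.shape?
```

(3, 12)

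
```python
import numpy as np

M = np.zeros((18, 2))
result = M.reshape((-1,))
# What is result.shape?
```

(36,)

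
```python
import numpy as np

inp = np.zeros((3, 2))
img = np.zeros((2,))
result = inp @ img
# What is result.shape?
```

(3,)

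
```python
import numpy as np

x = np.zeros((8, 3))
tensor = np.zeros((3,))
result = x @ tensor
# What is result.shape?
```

(8,)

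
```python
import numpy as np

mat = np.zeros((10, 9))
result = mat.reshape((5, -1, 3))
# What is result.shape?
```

(5, 6, 3)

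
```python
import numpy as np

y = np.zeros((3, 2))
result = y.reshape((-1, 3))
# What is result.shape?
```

(2, 3)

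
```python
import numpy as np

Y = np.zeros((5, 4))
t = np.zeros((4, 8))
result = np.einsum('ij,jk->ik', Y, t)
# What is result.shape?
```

(5, 8)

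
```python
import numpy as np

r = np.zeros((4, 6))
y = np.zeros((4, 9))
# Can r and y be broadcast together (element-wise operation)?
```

No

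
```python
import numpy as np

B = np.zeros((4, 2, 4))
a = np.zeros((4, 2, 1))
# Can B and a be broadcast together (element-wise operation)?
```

Yes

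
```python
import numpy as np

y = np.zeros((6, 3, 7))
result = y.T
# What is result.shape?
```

(7, 3, 6)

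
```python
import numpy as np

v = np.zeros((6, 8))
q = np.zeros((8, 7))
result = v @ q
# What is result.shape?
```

(6, 7)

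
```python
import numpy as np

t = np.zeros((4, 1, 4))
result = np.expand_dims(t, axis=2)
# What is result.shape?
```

(4, 1, 1, 4)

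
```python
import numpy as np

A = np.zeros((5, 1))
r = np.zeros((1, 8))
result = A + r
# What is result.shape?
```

(5, 8)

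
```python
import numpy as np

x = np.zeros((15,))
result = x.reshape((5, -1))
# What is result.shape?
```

(5, 3)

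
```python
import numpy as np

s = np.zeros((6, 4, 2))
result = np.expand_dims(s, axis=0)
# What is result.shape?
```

(1, 6, 4, 2)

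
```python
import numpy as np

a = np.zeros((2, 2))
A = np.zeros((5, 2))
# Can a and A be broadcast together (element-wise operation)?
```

No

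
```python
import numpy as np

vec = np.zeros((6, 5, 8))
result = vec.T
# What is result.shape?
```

(8, 5, 6)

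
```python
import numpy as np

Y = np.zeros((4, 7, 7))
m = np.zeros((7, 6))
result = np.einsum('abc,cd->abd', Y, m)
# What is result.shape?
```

(4, 7, 6)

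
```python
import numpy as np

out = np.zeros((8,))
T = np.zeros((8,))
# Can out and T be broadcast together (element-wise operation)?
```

Yes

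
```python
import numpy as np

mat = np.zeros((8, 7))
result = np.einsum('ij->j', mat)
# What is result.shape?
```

(7,)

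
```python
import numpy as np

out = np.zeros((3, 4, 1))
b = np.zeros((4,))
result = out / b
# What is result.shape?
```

(3, 4, 4)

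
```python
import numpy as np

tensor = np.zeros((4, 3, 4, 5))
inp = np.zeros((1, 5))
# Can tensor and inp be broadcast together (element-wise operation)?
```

Yes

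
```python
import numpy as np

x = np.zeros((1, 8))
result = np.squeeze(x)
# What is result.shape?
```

(8,)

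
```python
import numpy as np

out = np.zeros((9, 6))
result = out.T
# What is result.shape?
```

(6, 9)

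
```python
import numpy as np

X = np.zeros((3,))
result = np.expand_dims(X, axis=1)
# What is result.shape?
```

(3, 1)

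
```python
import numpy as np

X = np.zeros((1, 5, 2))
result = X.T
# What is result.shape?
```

(2, 5, 1)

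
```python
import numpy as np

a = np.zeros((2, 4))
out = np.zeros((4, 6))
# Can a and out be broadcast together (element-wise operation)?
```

No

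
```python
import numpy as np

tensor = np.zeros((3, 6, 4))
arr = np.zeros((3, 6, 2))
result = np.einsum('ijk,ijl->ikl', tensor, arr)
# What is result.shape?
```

(3, 4, 2)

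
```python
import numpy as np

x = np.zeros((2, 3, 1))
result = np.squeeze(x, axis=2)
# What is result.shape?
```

(2, 3)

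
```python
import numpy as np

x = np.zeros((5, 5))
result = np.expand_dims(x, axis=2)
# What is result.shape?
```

(5, 5, 1)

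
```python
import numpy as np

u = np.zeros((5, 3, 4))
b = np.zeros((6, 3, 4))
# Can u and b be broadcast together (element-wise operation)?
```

No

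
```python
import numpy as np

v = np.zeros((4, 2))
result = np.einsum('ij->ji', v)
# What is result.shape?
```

(2, 4)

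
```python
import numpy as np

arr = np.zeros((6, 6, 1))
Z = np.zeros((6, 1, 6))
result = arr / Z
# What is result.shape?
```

(6, 6, 6)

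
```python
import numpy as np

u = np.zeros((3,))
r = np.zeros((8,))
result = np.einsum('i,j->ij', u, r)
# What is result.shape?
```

(3, 8)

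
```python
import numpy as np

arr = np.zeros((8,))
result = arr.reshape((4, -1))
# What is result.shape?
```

(4, 2)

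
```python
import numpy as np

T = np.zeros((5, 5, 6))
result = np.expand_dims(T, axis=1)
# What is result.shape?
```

(5, 1, 5, 6)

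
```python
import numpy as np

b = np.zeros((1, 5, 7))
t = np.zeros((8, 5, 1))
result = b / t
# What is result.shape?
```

(8, 5, 7)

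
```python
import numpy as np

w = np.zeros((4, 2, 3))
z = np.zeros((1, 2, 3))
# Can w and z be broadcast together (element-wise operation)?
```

Yes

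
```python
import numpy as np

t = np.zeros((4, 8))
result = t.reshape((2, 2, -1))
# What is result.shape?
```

(2, 2, 8)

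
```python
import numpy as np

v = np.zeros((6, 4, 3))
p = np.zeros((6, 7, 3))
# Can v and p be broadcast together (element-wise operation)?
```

No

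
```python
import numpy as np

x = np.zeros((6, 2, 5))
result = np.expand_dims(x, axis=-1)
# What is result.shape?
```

(6, 2, 5, 1)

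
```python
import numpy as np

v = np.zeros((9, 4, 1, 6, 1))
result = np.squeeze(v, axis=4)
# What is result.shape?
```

(9, 4, 1, 6)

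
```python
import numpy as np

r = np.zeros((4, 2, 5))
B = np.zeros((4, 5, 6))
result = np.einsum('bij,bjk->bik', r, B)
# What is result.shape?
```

(4, 2, 6)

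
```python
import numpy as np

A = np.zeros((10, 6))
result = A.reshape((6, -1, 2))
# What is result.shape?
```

(6, 5, 2)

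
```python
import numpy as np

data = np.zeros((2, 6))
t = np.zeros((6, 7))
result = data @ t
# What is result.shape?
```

(2, 7)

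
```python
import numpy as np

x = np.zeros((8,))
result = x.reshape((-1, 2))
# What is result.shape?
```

(4, 2)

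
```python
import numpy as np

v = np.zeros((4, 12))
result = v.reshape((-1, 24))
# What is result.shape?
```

(2, 24)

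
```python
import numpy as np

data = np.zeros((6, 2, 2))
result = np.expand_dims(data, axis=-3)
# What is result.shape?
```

(6, 1, 2, 2)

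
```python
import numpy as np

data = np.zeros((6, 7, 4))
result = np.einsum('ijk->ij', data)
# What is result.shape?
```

(6, 7)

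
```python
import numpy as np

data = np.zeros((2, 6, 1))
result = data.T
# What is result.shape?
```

(1, 6, 2)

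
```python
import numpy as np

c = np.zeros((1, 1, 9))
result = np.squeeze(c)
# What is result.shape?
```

(9,)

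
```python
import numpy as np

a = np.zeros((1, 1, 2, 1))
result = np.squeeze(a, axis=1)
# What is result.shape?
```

(1, 2, 1)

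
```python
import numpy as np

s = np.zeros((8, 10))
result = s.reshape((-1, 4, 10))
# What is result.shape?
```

(2, 4, 10)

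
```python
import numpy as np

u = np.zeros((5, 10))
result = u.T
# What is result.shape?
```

(10, 5)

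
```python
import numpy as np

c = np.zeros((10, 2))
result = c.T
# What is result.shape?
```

(2, 10)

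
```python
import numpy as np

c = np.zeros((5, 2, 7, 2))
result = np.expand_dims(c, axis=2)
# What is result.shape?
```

(5, 2, 1, 7, 2)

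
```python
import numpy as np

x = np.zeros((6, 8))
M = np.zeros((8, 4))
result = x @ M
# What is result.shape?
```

(6, 4)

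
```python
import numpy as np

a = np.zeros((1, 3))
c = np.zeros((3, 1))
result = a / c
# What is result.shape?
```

(3, 3)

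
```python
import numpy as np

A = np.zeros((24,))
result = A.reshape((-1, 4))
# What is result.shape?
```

(6, 4)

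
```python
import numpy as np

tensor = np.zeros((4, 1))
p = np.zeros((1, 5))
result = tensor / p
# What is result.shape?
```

(4, 5)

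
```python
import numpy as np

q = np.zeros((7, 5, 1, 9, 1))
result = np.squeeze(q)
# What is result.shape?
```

(7, 5, 9)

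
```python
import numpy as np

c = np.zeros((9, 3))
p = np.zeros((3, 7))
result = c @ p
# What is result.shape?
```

(9, 7)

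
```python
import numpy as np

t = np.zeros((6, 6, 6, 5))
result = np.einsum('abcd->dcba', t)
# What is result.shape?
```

(5, 6, 6, 6)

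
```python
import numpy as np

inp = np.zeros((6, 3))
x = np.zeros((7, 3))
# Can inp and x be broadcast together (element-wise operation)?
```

No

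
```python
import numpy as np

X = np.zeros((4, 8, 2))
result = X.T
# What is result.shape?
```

(2, 8, 4)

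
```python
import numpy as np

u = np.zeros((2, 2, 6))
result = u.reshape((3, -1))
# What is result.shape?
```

(3, 8)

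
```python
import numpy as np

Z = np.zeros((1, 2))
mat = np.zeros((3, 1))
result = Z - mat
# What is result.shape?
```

(3, 2)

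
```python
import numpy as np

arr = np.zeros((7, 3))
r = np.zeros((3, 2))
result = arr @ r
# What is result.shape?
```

(7, 2)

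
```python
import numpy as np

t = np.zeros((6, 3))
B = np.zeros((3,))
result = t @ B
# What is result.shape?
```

(6,)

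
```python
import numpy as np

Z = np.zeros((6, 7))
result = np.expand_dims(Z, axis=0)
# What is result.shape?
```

(1, 6, 7)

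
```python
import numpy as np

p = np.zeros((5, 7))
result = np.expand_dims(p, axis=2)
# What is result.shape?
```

(5, 7, 1)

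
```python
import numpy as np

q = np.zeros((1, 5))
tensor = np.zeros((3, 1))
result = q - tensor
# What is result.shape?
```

(3, 5)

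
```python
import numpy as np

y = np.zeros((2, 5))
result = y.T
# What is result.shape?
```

(5, 2)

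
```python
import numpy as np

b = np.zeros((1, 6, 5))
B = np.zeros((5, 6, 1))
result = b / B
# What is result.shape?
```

(5, 6, 5)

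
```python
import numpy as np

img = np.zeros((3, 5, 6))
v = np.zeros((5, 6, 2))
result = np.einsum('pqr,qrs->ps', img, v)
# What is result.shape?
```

(3, 2)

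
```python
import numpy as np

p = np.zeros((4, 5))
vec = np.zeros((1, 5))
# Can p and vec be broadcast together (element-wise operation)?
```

Yes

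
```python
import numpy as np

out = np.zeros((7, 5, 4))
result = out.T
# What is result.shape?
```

(4, 5, 7)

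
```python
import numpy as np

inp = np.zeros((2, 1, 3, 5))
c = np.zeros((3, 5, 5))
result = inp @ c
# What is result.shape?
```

(2, 3, 3, 5)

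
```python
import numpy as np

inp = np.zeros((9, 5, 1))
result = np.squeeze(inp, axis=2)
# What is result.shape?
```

(9, 5)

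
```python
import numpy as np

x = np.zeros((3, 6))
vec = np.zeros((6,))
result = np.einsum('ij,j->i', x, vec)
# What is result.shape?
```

(3,)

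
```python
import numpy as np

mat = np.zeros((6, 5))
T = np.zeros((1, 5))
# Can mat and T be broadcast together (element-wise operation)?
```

Yes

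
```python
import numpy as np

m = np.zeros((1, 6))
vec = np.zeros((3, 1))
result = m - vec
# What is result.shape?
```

(3, 6)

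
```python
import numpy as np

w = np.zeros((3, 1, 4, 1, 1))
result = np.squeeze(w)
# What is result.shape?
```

(3, 4)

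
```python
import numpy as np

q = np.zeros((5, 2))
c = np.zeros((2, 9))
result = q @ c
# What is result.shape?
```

(5, 9)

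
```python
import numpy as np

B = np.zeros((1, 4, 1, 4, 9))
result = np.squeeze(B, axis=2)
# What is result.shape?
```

(1, 4, 4, 9)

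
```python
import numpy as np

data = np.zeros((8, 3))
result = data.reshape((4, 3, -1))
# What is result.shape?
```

(4, 3, 2)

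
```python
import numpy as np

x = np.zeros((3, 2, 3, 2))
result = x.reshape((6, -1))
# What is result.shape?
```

(6, 6)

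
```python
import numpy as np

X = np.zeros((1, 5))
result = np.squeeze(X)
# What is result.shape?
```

(5,)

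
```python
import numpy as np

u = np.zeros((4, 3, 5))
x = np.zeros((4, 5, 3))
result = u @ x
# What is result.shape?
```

(4, 3, 3)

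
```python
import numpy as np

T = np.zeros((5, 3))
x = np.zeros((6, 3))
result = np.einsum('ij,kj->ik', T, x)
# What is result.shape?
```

(5, 6)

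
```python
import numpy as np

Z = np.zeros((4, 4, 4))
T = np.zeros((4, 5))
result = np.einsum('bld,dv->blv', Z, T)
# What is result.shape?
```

(4, 4, 5)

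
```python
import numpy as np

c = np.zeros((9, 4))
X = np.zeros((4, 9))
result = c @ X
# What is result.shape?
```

(9, 9)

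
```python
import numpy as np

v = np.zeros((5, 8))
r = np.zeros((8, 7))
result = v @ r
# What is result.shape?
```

(5, 7)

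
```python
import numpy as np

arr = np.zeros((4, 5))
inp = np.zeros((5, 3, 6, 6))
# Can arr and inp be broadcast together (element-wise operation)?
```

No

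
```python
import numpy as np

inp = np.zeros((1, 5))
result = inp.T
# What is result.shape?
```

(5, 1)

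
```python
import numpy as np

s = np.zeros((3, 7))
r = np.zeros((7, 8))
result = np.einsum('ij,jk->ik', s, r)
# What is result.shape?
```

(3, 8)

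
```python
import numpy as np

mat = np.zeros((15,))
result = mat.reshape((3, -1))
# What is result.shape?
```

(3, 5)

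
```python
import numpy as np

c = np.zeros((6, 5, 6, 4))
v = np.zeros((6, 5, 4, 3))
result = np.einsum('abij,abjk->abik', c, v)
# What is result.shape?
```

(6, 5, 6, 3)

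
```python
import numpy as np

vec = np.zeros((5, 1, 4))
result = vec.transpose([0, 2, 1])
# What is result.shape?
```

(5, 4, 1)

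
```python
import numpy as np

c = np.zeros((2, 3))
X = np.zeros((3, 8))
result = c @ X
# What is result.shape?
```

(2, 8)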